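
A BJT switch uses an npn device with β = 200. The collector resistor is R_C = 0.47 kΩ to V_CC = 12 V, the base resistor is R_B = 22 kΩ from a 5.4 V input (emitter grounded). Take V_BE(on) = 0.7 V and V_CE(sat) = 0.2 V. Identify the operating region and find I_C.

Assume active: I_B = (5.4 − 0.7)/22 = 0.214 mA, giving I_C = β·I_B = 42.7 mA.
But then V_CE = 12 − 42.7×0.47 = -8.08 V < V_CE(sat) = 0.2 V — impossible in the active region.
So the transistor is saturated. With V_CE = 0.2 V, I_C = (V_CC − 0.2)/R_C = 11.8/0.47 = 25.1 mA.
Check: β·I_B = 42.7 mA > I_C = 25.1 mA, confirming saturation.

saturation; I_C ≈ 25 mA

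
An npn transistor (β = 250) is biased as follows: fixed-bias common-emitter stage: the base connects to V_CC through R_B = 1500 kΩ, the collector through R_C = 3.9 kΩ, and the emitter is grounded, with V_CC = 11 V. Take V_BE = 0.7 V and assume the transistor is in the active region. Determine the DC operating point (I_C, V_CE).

I_C ≈ 1.7 mA, V_CE ≈ 4.3 V

Base loop: V_CC = I_B·R_B + V_BE, so I_B = (11 − 0.7)/1500 kΩ = 0.00687 mA.
In the active region I_C = β·I_B = 250 × 0.00687 = 1.72 mA.
Collector loop: V_CE = V_CC − I_C·R_C = 11 − 1.72×3.9 = 4.3 V.
Since V_CE = 4.3 V > V_CE(sat) ≈ 0.2 V, the transistor is in the active region as assumed.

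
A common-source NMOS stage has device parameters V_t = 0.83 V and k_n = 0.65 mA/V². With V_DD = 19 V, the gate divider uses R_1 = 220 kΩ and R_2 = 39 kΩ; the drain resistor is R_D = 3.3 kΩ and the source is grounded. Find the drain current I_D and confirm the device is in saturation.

I_D ≈ 1.3 mA

V_G = V_DD·R_2/(R_1+R_2) = 19×39/259 = 2.86 V. With the source grounded, V_GS = V_G = 2.86 V.
Assume saturation: I_D = (k_n/2)(V_GS − V_t)² = (0.65/2)×(2.86 − 0.83)² = 0.325×2.03² = 1.34 mA.
V_DS = V_DD − I_D·R_D = 19 − 1.34×3.3 = 14.6 V.
Saturation requires V_DS ≥ V_GS − V_t = 2.03 V; 14.6 ≥ 2.03 ✓.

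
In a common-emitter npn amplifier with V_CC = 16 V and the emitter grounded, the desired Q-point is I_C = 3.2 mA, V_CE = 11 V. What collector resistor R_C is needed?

R_C ≈ 1.6 kΩ

Collector loop: V_CC = I_C·R_C + V_CE.
R_C = (V_CC − V_CE)/I_C = (16 − 11)/3.2 = 1.56 kΩ.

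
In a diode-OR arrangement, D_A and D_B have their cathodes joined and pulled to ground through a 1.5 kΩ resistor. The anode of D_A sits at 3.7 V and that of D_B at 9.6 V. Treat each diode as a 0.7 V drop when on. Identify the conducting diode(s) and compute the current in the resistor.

Assume both conduct. Then node N would need to be at both 3.7−0.7 = 3 V and 9.6−0.7 = 8.9 V, which is impossible.
Assume only D_B conducts: V_N = 9.6 − 0.7 = 8.9 V, so I_R = 8.9/1.5 = 5.93 mA.
Check D_A: its anode-to-cathode voltage is 3.7 − 8.9 = -5.2 V < 0.7 V, so it is off. The assumption is consistent.

Only D_B conducts; I_R ≈ 5.9 mA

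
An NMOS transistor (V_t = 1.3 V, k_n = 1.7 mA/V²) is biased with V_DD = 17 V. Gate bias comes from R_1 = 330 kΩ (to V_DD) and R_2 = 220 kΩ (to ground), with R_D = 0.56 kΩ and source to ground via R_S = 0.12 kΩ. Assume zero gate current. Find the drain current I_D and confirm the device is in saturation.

I_D ≈ 13 mA

V_G = V_DD·R_2/(R_1+R_2) = 17×220/550 = 6.8 V.
Assume saturation: I_D = (k_n/2)(V_GS − V_t)² with V_GS = V_G − I_D·R_S = 6.8 − 0.12·I_D.
Substituting gives 0.0122·I_D² − 2.12·I_D + 25.7 = 0, with roots I_D = 13.1 or 160 mA.
The root I_D = 160 mA gives V_GS = -12.4 V ≤ V_t, so take I_D = 13.1 mA.
Then V_GS = 5.23 V and V_DS = V_DD − I_D(R_D+R_S) = 17 − 13.1×0.68 = 8.09 V.
Saturation requires V_DS ≥ V_GS − V_t = 3.93 V; 8.09 ≥ 3.93 ✓.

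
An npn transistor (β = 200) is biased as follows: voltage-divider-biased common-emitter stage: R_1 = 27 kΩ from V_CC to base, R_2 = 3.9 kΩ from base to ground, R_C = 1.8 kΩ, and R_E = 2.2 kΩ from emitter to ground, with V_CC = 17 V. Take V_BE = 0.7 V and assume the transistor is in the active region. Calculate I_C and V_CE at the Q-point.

Thevenize the base divider: V_Th = V_CC·R_2/(R_1+R_2) = 17×3.9/30.9 = 2.15 V, R_Th = R_1‖R_2 = 3.41 kΩ.
Base-emitter loop: V_Th = I_B·R_Th + V_BE + (β+1)I_B·R_E, so I_B = (2.15 − 0.7) / (3.41 + 201×2.2) = 0.00324 mA.
I_C = β·I_B = 200×0.00324 = 0.649 mA, and I_E = (β+1)I_B = 0.652 mA.
V_CE = V_CC − I_C·R_C − I_E·R_E = 17 − 0.649×1.8 − 0.652×2.2 = 14.4 V.
V_CE = 14.4 V > 0.2 V confirms active-region operation.

I_C ≈ 0.65 mA, V_CE ≈ 14 V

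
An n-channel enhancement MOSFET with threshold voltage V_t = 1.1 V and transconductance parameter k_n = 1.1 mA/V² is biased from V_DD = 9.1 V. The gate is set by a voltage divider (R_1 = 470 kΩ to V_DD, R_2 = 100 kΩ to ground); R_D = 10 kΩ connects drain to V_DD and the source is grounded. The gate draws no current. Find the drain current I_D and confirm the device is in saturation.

I_D ≈ 0.14 mA

V_G = V_DD·R_2/(R_1+R_2) = 9.1×100/570 = 1.6 V. With the source grounded, V_GS = V_G = 1.6 V.
Assume saturation: I_D = (k_n/2)(V_GS − V_t)² = (1.1/2)×(1.6 − 1.1)² = 0.55×0.496² = 0.136 mA.
V_DS = V_DD − I_D·R_D = 9.1 − 0.136×10 = 7.74 V.
Saturation requires V_DS ≥ V_GS − V_t = 0.496 V; 7.74 ≥ 0.496 ✓.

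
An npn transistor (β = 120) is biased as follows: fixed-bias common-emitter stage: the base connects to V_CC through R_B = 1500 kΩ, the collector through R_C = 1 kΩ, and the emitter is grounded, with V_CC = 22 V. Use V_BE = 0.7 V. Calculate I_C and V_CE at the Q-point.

I_C ≈ 1.7 mA, V_CE ≈ 20 V

Base loop: V_CC = I_B·R_B + V_BE, so I_B = (22 − 0.7)/1500 kΩ = 0.0142 mA.
In the active region I_C = β·I_B = 120 × 0.0142 = 1.7 mA.
Collector loop: V_CE = V_CC − I_C·R_C = 22 − 1.7×1 = 20.3 V.
Since V_CE = 20.3 V > V_CE(sat) ≈ 0.2 V, the transistor is in the active region as assumed.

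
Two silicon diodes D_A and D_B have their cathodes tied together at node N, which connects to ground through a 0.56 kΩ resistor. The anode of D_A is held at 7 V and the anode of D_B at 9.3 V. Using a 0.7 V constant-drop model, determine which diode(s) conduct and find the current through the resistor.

Only D_B conducts; I_R ≈ 15 mA

Assume both conduct. Then node N would need to be at both 7−0.7 = 6.3 V and 9.3−0.7 = 8.6 V, which is impossible.
Assume only D_B conducts: V_N = 9.3 − 0.7 = 8.6 V, so I_R = 8.6/0.56 = 15.4 mA.
Check D_A: its anode-to-cathode voltage is 7 − 8.6 = -1.6 V < 0.7 V, so it is off. The assumption is consistent.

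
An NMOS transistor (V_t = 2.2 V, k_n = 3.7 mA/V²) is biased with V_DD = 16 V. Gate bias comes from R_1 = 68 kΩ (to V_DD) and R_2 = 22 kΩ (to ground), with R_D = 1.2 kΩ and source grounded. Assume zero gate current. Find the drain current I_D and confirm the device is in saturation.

I_D ≈ 5.4 mA

V_G = V_DD·R_2/(R_1+R_2) = 16×22/90 = 3.91 V. With the source grounded, V_GS = V_G = 3.91 V.
Assume saturation: I_D = (k_n/2)(V_GS − V_t)² = (3.7/2)×(3.91 − 2.2)² = 1.85×1.71² = 5.42 mA.
V_DS = V_DD − I_D·R_D = 16 − 5.42×1.2 = 9.5 V.
Saturation requires V_DS ≥ V_GS − V_t = 1.71 V; 9.5 ≥ 1.71 ✓.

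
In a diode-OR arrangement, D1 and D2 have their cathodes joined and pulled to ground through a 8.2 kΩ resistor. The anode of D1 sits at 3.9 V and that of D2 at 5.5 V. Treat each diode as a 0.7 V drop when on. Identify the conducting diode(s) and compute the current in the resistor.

Only D2 conducts; I_R ≈ 0.59 mA

Assume both conduct. Then node N would need to be at both 3.9−0.7 = 3.2 V and 5.5−0.7 = 4.8 V, which is impossible.
Assume only D2 conducts: V_N = 5.5 − 0.7 = 4.8 V, so I_R = 4.8/8.2 = 0.585 mA.
Check D1: its anode-to-cathode voltage is 3.9 − 4.8 = -0.9 V < 0.7 V, so it is off. The assumption is consistent.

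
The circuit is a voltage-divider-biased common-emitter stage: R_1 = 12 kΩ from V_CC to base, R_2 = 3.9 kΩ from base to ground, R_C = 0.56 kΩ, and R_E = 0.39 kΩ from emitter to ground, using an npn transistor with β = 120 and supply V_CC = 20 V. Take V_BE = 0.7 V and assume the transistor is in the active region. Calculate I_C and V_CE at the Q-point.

I_C ≈ 10 mA, V_CE ≈ 10 V

Thevenize the base divider: V_Th = V_CC·R_2/(R_1+R_2) = 20×3.9/15.9 = 4.91 V, R_Th = R_1‖R_2 = 2.94 kΩ.
Base-emitter loop: V_Th = I_B·R_Th + V_BE + (β+1)I_B·R_E, so I_B = (4.91 − 0.7) / (2.94 + 121×0.39) = 0.0839 mA.
I_C = β·I_B = 120×0.0839 = 10.1 mA, and I_E = (β+1)I_B = 10.2 mA.
V_CE = V_CC − I_C·R_C − I_E·R_E = 20 − 10.1×0.56 − 10.2×0.39 = 10.4 V.
V_CE = 10.4 V > 0.2 V confirms active-region operation.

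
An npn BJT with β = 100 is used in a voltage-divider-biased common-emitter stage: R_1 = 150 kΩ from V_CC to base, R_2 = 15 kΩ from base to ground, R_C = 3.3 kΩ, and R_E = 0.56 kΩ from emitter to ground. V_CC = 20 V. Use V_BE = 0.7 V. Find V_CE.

V_CE ≈ 14 V

Thevenize the base divider: V_Th = V_CC·R_2/(R_1+R_2) = 20×15/165 = 1.82 V, R_Th = R_1‖R_2 = 13.6 kΩ.
Base-emitter loop: V_Th = I_B·R_Th + V_BE + (β+1)I_B·R_E, so I_B = (1.82 − 0.7) / (13.6 + 101×0.56) = 0.0159 mA.
I_C = β·I_B = 100×0.0159 = 1.59 mA, and I_E = (β+1)I_B = 1.61 mA.
V_CE = V_CC − I_C·R_C − I_E·R_E = 20 − 1.59×3.3 − 1.61×0.56 = 13.8 V.
V_CE = 13.8 V > 0.2 V confirms active-region operation.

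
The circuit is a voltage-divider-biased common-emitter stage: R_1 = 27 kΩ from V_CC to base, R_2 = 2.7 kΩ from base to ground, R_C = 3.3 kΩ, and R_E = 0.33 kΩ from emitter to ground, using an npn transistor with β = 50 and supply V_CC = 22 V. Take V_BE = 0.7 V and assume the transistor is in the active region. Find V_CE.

V_CE ≈ 9.7 V

Thevenize the base divider: V_Th = V_CC·R_2/(R_1+R_2) = 22×2.7/29.7 = 2 V, R_Th = R_1‖R_2 = 2.45 kΩ.
Base-emitter loop: V_Th = I_B·R_Th + V_BE + (β+1)I_B·R_E, so I_B = (2 − 0.7) / (2.45 + 51×0.33) = 0.0674 mA.
I_C = β·I_B = 50×0.0674 = 3.37 mA, and I_E = (β+1)I_B = 3.44 mA.
V_CE = V_CC − I_C·R_C − I_E·R_E = 22 − 3.37×3.3 − 3.44×0.33 = 9.74 V.
V_CE = 9.74 V > 0.2 V confirms active-region operation.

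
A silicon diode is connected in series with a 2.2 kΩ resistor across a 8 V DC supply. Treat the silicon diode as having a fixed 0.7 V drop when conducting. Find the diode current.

KVL around the loop: 8 = V_D + I·R = 0.7 + I × 2.2 kΩ.
So I = (8 − 0.7) / 2.2 kΩ = 7.3 / 2.2 = 3.32 mA.

I ≈ 3.3 mA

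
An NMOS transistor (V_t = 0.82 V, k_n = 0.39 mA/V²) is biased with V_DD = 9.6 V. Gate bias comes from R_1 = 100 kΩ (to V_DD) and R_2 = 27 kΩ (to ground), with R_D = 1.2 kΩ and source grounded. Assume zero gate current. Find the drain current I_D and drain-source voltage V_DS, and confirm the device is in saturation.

I_D ≈ 0.29 mA, V_DS ≈ 9.3 V

V_G = V_DD·R_2/(R_1+R_2) = 9.6×27/127 = 2.04 V. With the source grounded, V_GS = V_G = 2.04 V.
Assume saturation: I_D = (k_n/2)(V_GS − V_t)² = (0.39/2)×(2.04 − 0.82)² = 0.195×1.22² = 0.291 mA.
V_DS = V_DD − I_D·R_D = 9.6 − 0.291×1.2 = 9.25 V.
Saturation requires V_DS ≥ V_GS − V_t = 1.22 V; 9.25 ≥ 1.22 ✓.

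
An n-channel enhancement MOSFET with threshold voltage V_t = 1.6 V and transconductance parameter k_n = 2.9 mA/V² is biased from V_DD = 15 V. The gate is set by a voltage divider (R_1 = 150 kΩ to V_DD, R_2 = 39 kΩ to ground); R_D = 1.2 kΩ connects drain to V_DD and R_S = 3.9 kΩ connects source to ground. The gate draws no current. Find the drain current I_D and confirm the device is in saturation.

V_G = V_DD·R_2/(R_1+R_2) = 15×39/189 = 3.1 V.
Assume saturation: I_D = (k_n/2)(V_GS − V_t)² with V_GS = V_G − I_D·R_S = 3.1 − 3.9·I_D.
Substituting gives 22.1·I_D² − 17.9·I_D + 3.24 = 0, with roots I_D = 0.272 or 0.54 mA.
The root I_D = 0.54 mA gives V_GS = 0.99 V ≤ V_t, so take I_D = 0.272 mA.
Then V_GS = 2.03 V and V_DS = V_DD − I_D(R_D+R_S) = 15 − 0.272×5.1 = 13.6 V.
Saturation requires V_DS ≥ V_GS − V_t = 0.433 V; 13.6 ≥ 0.433 ✓.

I_D ≈ 0.27 mA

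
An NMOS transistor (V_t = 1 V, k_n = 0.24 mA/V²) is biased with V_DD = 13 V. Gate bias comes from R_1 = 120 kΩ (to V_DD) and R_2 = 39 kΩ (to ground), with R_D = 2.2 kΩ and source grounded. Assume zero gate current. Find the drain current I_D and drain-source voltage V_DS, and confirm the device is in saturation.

I_D ≈ 0.57 mA, V_DS ≈ 12 V

V_G = V_DD·R_2/(R_1+R_2) = 13×39/159 = 3.19 V. With the source grounded, V_GS = V_G = 3.19 V.
Assume saturation: I_D = (k_n/2)(V_GS − V_t)² = (0.24/2)×(3.19 − 1)² = 0.12×2.19² = 0.575 mA.
V_DS = V_DD − I_D·R_D = 13 − 0.575×2.2 = 11.7 V.
Saturation requires V_DS ≥ V_GS − V_t = 2.19 V; 11.7 ≥ 2.19 ✓.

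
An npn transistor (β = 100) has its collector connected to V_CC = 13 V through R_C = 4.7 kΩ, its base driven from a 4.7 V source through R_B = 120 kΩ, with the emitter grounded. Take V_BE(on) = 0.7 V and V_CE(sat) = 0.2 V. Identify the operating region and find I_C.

saturation; I_C ≈ 2.7 mA

Assume active: I_B = (4.7 − 0.7)/120 = 0.0333 mA, giving I_C = β·I_B = 3.33 mA.
But then V_CE = 13 − 3.33×4.7 = -2.67 V < V_CE(sat) = 0.2 V — impossible in the active region.
So the transistor is saturated. With V_CE = 0.2 V, I_C = (V_CC − 0.2)/R_C = 12.8/4.7 = 2.72 mA.
Check: β·I_B = 3.33 mA > I_C = 2.72 mA, confirming saturation.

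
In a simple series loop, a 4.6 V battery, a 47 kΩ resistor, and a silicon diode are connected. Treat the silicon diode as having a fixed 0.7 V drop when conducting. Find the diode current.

KVL around the loop: 4.6 = V_D + I·R = 0.7 + I × 47 kΩ.
So I = (4.6 − 0.7) / 47 kΩ = 3.9 / 47 = 0.083 mA.

I ≈ 0.083 mA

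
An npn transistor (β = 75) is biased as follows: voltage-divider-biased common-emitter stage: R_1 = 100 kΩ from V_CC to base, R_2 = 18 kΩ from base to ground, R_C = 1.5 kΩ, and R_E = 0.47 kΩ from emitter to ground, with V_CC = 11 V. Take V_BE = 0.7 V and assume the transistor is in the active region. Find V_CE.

Thevenize the base divider: V_Th = V_CC·R_2/(R_1+R_2) = 11×18/118 = 1.68 V, R_Th = R_1‖R_2 = 15.3 kΩ.
Base-emitter loop: V_Th = I_B·R_Th + V_BE + (β+1)I_B·R_E, so I_B = (1.68 − 0.7) / (15.3 + 76×0.47) = 0.0192 mA.
I_C = β·I_B = 75×0.0192 = 1.44 mA, and I_E = (β+1)I_B = 1.46 mA.
V_CE = V_CC − I_C·R_C − I_E·R_E = 11 − 1.44×1.5 − 1.46×0.47 = 8.16 V.
V_CE = 8.16 V > 0.2 V confirms active-region operation.

V_CE ≈ 8.2 V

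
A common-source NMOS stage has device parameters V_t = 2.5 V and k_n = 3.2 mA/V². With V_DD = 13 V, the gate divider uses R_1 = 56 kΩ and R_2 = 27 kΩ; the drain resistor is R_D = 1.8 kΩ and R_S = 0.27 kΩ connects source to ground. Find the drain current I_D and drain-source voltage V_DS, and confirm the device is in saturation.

V_G = V_DD·R_2/(R_1+R_2) = 13×27/83 = 4.23 V.
Assume saturation: I_D = (k_n/2)(V_GS − V_t)² with V_GS = V_G − I_D·R_S = 4.23 − 0.27·I_D.
Substituting gives 0.117·I_D² − 2.49·I_D + 4.78 = 0, with roots I_D = 2.13 or 19.3 mA.
The root I_D = 19.3 mA gives V_GS = -0.969 V ≤ V_t, so take I_D = 2.13 mA.
Then V_GS = 3.65 V and V_DS = V_DD − I_D(R_D+R_S) = 13 − 2.13×2.07 = 8.59 V.
Saturation requires V_DS ≥ V_GS − V_t = 1.15 V; 8.59 ≥ 1.15 ✓.

I_D ≈ 2.1 mA, V_DS ≈ 8.6 V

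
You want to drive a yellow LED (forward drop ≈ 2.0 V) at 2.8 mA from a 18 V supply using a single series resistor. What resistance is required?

The resistor drops V_S − V_D = 18 − 2.0 = 16 V at 2.8 mA.
R = 16 V / 2.8 mA = 5.71 kΩ.

R ≈ 5.7 kΩ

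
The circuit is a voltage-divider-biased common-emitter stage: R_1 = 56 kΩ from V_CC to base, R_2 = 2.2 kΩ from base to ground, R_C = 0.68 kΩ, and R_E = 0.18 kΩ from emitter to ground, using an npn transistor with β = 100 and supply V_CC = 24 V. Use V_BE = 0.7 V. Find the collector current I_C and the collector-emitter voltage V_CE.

Thevenize the base divider: V_Th = V_CC·R_2/(R_1+R_2) = 24×2.2/58.2 = 0.907 V, R_Th = R_1‖R_2 = 2.12 kΩ.
Base-emitter loop: V_Th = I_B·R_Th + V_BE + (β+1)I_B·R_E, so I_B = (0.907 − 0.7) / (2.12 + 101×0.18) = 0.0102 mA.
I_C = β·I_B = 100×0.0102 = 1.02 mA, and I_E = (β+1)I_B = 1.03 mA.
V_CE = V_CC − I_C·R_C − I_E·R_E = 24 − 1.02×0.68 − 1.03×0.18 = 23.1 V.
V_CE = 23.1 V > 0.2 V confirms active-region operation.

I_C ≈ 1 mA, V_CE ≈ 23 V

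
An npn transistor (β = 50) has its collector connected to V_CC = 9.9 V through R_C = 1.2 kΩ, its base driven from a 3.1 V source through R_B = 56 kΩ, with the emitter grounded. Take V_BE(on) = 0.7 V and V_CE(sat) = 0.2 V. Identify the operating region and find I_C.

Assume active. Base-emitter loop: I_B = (V_BB − V_BE)/R_B = (3.1 − 0.7)/56 = 0.0429 mA.
I_C = β·I_B = 50×0.0429 = 2.14 mA.
V_CE = V_CC − I_C·R_C = 9.9 − 2.14×1.2 = 7.33 V > V_CE(sat), so the active-region assumption holds.

active; I_C ≈ 2.1 mA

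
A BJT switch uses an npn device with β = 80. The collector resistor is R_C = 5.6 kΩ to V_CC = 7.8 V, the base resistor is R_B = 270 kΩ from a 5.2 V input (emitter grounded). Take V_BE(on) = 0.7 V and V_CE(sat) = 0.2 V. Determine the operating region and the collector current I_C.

active; I_C ≈ 1.3 mA

Assume active. Base-emitter loop: I_B = (V_BB − V_BE)/R_B = (5.2 − 0.7)/270 = 0.0167 mA.
I_C = β·I_B = 80×0.0167 = 1.33 mA.
V_CE = V_CC − I_C·R_C = 7.8 − 1.33×5.6 = 0.333 V > V_CE(sat), so the active-region assumption holds.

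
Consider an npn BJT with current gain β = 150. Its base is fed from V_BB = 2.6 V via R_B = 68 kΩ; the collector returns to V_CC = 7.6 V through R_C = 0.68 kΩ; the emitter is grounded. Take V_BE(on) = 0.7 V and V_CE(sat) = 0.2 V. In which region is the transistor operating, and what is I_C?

active; I_C ≈ 4.2 mA

Assume active. Base-emitter loop: I_B = (V_BB − V_BE)/R_B = (2.6 − 0.7)/68 = 0.0279 mA.
I_C = β·I_B = 150×0.0279 = 4.19 mA.
V_CE = V_CC − I_C·R_C = 7.6 − 4.19×0.68 = 4.75 V > V_CE(sat), so the active-region assumption holds.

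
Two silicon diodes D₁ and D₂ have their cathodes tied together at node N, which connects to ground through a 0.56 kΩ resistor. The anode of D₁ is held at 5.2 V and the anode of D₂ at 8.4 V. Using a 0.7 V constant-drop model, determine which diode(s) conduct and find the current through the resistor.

Only D₂ conducts; I_R ≈ 14 mA

Assume both conduct. Then node N would need to be at both 5.2−0.7 = 4.5 V and 8.4−0.7 = 7.7 V, which is impossible.
Assume only D₂ conducts: V_N = 8.4 − 0.7 = 7.7 V, so I_R = 7.7/0.56 = 13.7 mA.
Check D₁: its anode-to-cathode voltage is 5.2 − 7.7 = -2.5 V < 0.7 V, so it is off. The assumption is consistent.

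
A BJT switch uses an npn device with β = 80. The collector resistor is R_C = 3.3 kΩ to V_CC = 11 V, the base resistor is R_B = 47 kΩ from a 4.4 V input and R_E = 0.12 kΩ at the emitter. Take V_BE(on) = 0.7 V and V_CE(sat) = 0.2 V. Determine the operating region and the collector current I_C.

Assume active: I_B = (4.4 − 0.7)/(47 + 81×0.12) = 0.0652 mA, I_C = β·I_B = 5.22 mA.
Then V_CE = 11 − 5.22×3.3 − 5.28×0.12 = -6.86 V < 0.2 V — the active assumption fails.
Re-solve with V_CE = 0.2 V. KCL at the emitter: V_E/R_E = (V_BB−0.7−V_E)/R_B + (V_CC−0.2−V_E)/R_C, giving V_E = 0.387 V.
I_C = (V_CC − 0.2 − V_E)/R_C = (10.8 − 0.387)/3.3 = 3.16 mA.
Check: I_B = (3.7 − 0.387)/47 = 0.0705 mA, and β·I_B = 5.64 mA > I_C, confirming saturation.

saturation; I_C ≈ 3.2 mA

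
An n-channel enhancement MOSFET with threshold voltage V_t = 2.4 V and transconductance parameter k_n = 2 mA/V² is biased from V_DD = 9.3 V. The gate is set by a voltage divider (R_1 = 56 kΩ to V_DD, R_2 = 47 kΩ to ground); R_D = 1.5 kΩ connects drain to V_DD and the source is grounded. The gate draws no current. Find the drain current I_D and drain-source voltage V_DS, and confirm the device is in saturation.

V_G = V_DD·R_2/(R_1+R_2) = 9.3×47/103 = 4.24 V. With the source grounded, V_GS = V_G = 4.24 V.
Assume saturation: I_D = (k_n/2)(V_GS − V_t)² = (2/2)×(4.24 − 2.4)² = 1×1.84² = 3.4 mA.
V_DS = V_DD − I_D·R_D = 9.3 − 3.4×1.5 = 4.2 V.
Saturation requires V_DS ≥ V_GS − V_t = 1.84 V; 4.2 ≥ 1.84 ✓.

I_D ≈ 3.4 mA, V_DS ≈ 4.2 V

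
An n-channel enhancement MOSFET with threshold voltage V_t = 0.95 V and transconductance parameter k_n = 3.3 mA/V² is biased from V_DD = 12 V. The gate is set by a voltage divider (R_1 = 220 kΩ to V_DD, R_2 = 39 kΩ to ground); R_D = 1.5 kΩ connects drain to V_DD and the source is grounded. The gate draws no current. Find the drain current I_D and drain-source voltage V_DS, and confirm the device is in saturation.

V_G = V_DD·R_2/(R_1+R_2) = 12×39/259 = 1.81 V. With the source grounded, V_GS = V_G = 1.81 V.
Assume saturation: I_D = (k_n/2)(V_GS − V_t)² = (3.3/2)×(1.81 − 0.95)² = 1.65×0.857² = 1.21 mA.
V_DS = V_DD − I_D·R_D = 12 − 1.21×1.5 = 10.2 V.
Saturation requires V_DS ≥ V_GS − V_t = 0.857 V; 10.2 ≥ 0.857 ✓.

I_D ≈ 1.2 mA, V_DS ≈ 10 V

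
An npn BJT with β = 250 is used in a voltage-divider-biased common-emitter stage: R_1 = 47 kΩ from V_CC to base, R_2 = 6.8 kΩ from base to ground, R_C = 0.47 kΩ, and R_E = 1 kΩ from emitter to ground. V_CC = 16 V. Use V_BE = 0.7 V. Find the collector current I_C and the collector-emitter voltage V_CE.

Thevenize the base divider: V_Th = V_CC·R_2/(R_1+R_2) = 16×6.8/53.8 = 2.02 V, R_Th = R_1‖R_2 = 5.94 kΩ.
Base-emitter loop: V_Th = I_B·R_Th + V_BE + (β+1)I_B·R_E, so I_B = (2.02 − 0.7) / (5.94 + 251×1) = 0.00515 mA.
I_C = β·I_B = 250×0.00515 = 1.29 mA, and I_E = (β+1)I_B = 1.29 mA.
V_CE = V_CC − I_C·R_C − I_E·R_E = 16 − 1.29×0.47 − 1.29×1 = 14.1 V.
V_CE = 14.1 V > 0.2 V confirms active-region operation.

I_C ≈ 1.3 mA, V_CE ≈ 14 V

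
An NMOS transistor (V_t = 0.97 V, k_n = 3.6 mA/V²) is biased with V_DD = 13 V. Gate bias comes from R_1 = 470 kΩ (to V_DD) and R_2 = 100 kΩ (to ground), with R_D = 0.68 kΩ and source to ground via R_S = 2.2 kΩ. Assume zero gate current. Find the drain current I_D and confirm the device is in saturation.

V_G = V_DD·R_2/(R_1+R_2) = 13×100/570 = 2.28 V.
Assume saturation: I_D = (k_n/2)(V_GS − V_t)² with V_GS = V_G − I_D·R_S = 2.28 − 2.2·I_D.
Substituting gives 8.71·I_D² − 11.4·I_D + 3.09 = 0, with roots I_D = 0.385 or 0.921 mA.
The root I_D = 0.921 mA gives V_GS = 0.255 V ≤ V_t, so take I_D = 0.385 mA.
Then V_GS = 1.43 V and V_DS = V_DD − I_D(R_D+R_S) = 13 − 0.385×2.88 = 11.9 V.
Saturation requires V_DS ≥ V_GS − V_t = 0.463 V; 11.9 ≥ 0.463 ✓.

I_D ≈ 0.39 mA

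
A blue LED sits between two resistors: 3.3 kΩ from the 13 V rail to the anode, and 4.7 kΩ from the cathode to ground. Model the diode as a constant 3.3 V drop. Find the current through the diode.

The two resistors are in series with the diode, so KVL gives 13 = I·3.3 + 3.3 + I·4.7.
I = (13 − 3.3) / (3.3 + 4.7) kΩ = 9.7 / 8 = 1.21 mA.

I ≈ 1.2 mA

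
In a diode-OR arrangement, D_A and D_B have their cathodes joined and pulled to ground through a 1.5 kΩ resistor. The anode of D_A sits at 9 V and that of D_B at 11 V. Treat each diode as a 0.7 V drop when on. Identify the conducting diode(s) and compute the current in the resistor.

Only D_B conducts; I_R ≈ 6.9 mA

Assume both conduct. Then node N would need to be at both 9−0.7 = 8.3 V and 11−0.7 = 10.3 V, which is impossible.
Assume only D_B conducts: V_N = 11 − 0.7 = 10.3 V, so I_R = 10.3/1.5 = 6.87 mA.
Check D_A: its anode-to-cathode voltage is 9 − 10.3 = -1.3 V < 0.7 V, so it is off. The assumption is consistent.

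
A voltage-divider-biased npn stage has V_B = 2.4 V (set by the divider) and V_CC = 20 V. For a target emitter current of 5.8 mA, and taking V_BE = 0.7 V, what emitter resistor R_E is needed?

R_E ≈ 0.29 kΩ

V_E = V_B − V_BE = 2.4 − 0.7 = 1.7 V.
R_E = V_E / I_E = 1.7 / 5.8 = 0.293 kΩ.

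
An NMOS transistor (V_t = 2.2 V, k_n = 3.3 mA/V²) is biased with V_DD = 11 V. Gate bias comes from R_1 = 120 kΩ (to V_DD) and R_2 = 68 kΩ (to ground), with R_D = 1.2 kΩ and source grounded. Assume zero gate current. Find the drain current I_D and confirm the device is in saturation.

V_G = V_DD·R_2/(R_1+R_2) = 11×68/188 = 3.98 V. With the source grounded, V_GS = V_G = 3.98 V.
Assume saturation: I_D = (k_n/2)(V_GS − V_t)² = (3.3/2)×(3.98 − 2.2)² = 1.65×1.78² = 5.22 mA.
V_DS = V_DD − I_D·R_D = 11 − 5.22×1.2 = 4.74 V.
Saturation requires V_DS ≥ V_GS − V_t = 1.78 V; 4.74 ≥ 1.78 ✓.

I_D ≈ 5.2 mA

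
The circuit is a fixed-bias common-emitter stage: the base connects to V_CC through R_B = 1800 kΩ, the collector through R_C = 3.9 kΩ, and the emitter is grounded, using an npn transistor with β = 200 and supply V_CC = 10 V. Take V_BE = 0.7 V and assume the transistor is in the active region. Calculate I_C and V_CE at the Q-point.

I_C ≈ 1 mA, V_CE ≈ 6 V

Base loop: V_CC = I_B·R_B + V_BE, so I_B = (10 − 0.7)/1800 kΩ = 0.00517 mA.
In the active region I_C = β·I_B = 200 × 0.00517 = 1.03 mA.
Collector loop: V_CE = V_CC − I_C·R_C = 10 − 1.03×3.9 = 5.97 V.
Since V_CE = 5.97 V > V_CE(sat) ≈ 0.2 V, the transistor is in the active region as assumed.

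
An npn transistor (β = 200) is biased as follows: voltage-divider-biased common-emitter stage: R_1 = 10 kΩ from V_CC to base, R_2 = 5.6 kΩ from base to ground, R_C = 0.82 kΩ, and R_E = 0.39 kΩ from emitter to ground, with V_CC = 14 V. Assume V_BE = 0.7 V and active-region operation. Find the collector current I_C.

Thevenize the base divider: V_Th = V_CC·R_2/(R_1+R_2) = 14×5.6/15.6 = 5.03 V, R_Th = R_1‖R_2 = 3.59 kΩ.
Base-emitter loop: V_Th = I_B·R_Th + V_BE + (β+1)I_B·R_E, so I_B = (5.03 − 0.7) / (3.59 + 201×0.39) = 0.0528 mA.
I_C = β·I_B = 200×0.0528 = 10.6 mA, and I_E = (β+1)I_B = 10.6 mA.
V_CE = V_CC − I_C·R_C − I_E·R_E = 14 − 10.6×0.82 − 10.6×0.39 = 1.21 V.
V_CE = 1.21 V > 0.2 V confirms active-region operation.

I_C ≈ 11 mA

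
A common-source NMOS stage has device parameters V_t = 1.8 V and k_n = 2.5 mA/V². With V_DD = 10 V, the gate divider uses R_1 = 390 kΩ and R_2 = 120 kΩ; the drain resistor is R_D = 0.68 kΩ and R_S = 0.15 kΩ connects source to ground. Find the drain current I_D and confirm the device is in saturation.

V_G = V_DD·R_2/(R_1+R_2) = 10×120/510 = 2.35 V.
Assume saturation: I_D = (k_n/2)(V_GS − V_t)² with V_GS = V_G − I_D·R_S = 2.35 − 0.15·I_D.
Substituting gives 0.0281·I_D² − 1.21·I_D + 0.382 = 0, with roots I_D = 0.319 or 42.6 mA.
The root I_D = 42.6 mA gives V_GS = -4.04 V ≤ V_t, so take I_D = 0.319 mA.
Then V_GS = 2.31 V and V_DS = V_DD − I_D(R_D+R_S) = 10 − 0.319×0.83 = 9.74 V.
Saturation requires V_DS ≥ V_GS − V_t = 0.505 V; 9.74 ≥ 0.505 ✓.

I_D ≈ 0.32 mA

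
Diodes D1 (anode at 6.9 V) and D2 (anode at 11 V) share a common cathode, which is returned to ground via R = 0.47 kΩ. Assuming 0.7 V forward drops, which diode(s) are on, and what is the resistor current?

Only D2 conducts; I_R ≈ 22 mA

Assume both conduct. Then node N would need to be at both 6.9−0.7 = 6.2 V and 11−0.7 = 10.3 V, which is impossible.
Assume only D2 conducts: V_N = 11 − 0.7 = 10.3 V, so I_R = 10.3/0.47 = 21.9 mA.
Check D1: its anode-to-cathode voltage is 6.9 − 10.3 = -3.4 V < 0.7 V, so it is off. The assumption is consistent.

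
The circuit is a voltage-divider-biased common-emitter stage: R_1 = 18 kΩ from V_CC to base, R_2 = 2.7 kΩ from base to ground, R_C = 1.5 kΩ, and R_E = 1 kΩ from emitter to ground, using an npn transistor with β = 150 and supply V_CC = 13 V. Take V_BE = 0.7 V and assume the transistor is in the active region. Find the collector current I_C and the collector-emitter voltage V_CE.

I_C ≈ 0.97 mA, V_CE ≈ 11 V

Thevenize the base divider: V_Th = V_CC·R_2/(R_1+R_2) = 13×2.7/20.7 = 1.7 V, R_Th = R_1‖R_2 = 2.35 kΩ.
Base-emitter loop: V_Th = I_B·R_Th + V_BE + (β+1)I_B·R_E, so I_B = (1.7 − 0.7) / (2.35 + 151×1) = 0.00649 mA.
I_C = β·I_B = 150×0.00649 = 0.974 mA, and I_E = (β+1)I_B = 0.98 mA.
V_CE = V_CC − I_C·R_C − I_E·R_E = 13 − 0.974×1.5 − 0.98×1 = 10.6 V.
V_CE = 10.6 V > 0.2 V confirms active-region operation.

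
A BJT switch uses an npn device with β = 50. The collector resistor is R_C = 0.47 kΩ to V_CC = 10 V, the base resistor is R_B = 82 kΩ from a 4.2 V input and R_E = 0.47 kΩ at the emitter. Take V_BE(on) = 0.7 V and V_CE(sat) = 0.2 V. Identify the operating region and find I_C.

Assume active. Base-emitter loop: I_B = (V_BB − V_BE)/(R_B + (β+1)R_E) = (4.2 − 0.7)/(82 + 51×0.47) = 0.033 mA.
I_C = β·I_B = 50×0.033 = 1.65 mA.
V_CE = V_CC − I_C·R_C − I_E·R_E = 10 − 1.65×0.47 − 1.68×0.47 = 8.43 V > V_CE(sat), so the active-region assumption holds.

active; I_C ≈ 1.7 mA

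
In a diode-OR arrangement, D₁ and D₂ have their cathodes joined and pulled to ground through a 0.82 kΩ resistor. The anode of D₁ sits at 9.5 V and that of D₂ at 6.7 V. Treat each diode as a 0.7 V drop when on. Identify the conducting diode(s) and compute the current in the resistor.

Only D₁ conducts; I_R ≈ 11 mA

Assume both conduct. Then node N would need to be at both 9.5−0.7 = 8.8 V and 6.7−0.7 = 6 V, which is impossible.
Assume only D₁ conducts: V_N = 9.5 − 0.7 = 8.8 V, so I_R = 8.8/0.82 = 10.7 mA.
Check D₂: its anode-to-cathode voltage is 6.7 − 8.8 = -2.1 V < 0.7 V, so it is off. The assumption is consistent.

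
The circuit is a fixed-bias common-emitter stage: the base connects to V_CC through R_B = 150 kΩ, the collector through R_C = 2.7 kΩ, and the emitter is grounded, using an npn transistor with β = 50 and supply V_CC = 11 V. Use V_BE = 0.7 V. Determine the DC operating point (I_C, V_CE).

I_C ≈ 3.4 mA, V_CE ≈ 1.7 V

Base loop: V_CC = I_B·R_B + V_BE, so I_B = (11 − 0.7)/150 kΩ = 0.0687 mA.
In the active region I_C = β·I_B = 50 × 0.0687 = 3.43 mA.
Collector loop: V_CE = V_CC − I_C·R_C = 11 − 3.43×2.7 = 1.73 V.
Since V_CE = 1.73 V > V_CE(sat) ≈ 0.2 V, the transistor is in the active region as assumed.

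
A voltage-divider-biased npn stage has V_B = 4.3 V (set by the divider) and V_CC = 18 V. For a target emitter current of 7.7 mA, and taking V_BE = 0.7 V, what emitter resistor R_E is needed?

R_E ≈ 0.47 kΩ

V_E = V_B − V_BE = 4.3 − 0.7 = 3.6 V.
R_E = V_E / I_E = 3.6 / 7.7 = 0.468 kΩ.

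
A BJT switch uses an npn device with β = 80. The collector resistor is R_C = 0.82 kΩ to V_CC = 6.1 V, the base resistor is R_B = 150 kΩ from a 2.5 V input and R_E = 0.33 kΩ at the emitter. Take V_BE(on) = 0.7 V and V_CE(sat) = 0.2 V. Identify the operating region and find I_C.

active; I_C ≈ 0.81 mA

Assume active. Base-emitter loop: I_B = (V_BB − V_BE)/(R_B + (β+1)R_E) = (2.5 − 0.7)/(150 + 81×0.33) = 0.0102 mA.
I_C = β·I_B = 80×0.0102 = 0.815 mA.
V_CE = V_CC − I_C·R_C − I_E·R_E = 6.1 − 0.815×0.82 − 0.825×0.33 = 5.16 V > V_CE(sat), so the active-region assumption holds.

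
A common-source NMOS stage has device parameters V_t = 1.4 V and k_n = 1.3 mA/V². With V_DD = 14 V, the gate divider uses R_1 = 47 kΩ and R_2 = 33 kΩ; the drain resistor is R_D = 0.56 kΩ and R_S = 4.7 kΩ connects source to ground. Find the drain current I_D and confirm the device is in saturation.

I_D ≈ 0.71 mA

V_G = V_DD·R_2/(R_1+R_2) = 14×33/80 = 5.78 V.
Assume saturation: I_D = (k_n/2)(V_GS − V_t)² with V_GS = V_G − I_D·R_S = 5.78 − 4.7·I_D.
Substituting gives 14.4·I_D² − 27.7·I_D + 12.4 = 0, with roots I_D = 0.709 or 1.22 mA.
The root I_D = 1.22 mA gives V_GS = 0.0285 V ≤ V_t, so take I_D = 0.709 mA.
Then V_GS = 2.44 V and V_DS = V_DD − I_D(R_D+R_S) = 14 − 0.709×5.26 = 10.3 V.
Saturation requires V_DS ≥ V_GS − V_t = 1.04 V; 10.3 ≥ 1.04 ✓.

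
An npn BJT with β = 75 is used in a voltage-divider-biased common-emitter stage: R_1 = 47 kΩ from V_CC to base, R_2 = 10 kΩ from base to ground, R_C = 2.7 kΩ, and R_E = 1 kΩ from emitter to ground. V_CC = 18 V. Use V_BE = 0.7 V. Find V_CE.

V_CE ≈ 9.9 V

Thevenize the base divider: V_Th = V_CC·R_2/(R_1+R_2) = 18×10/57 = 3.16 V, R_Th = R_1‖R_2 = 8.25 kΩ.
Base-emitter loop: V_Th = I_B·R_Th + V_BE + (β+1)I_B·R_E, so I_B = (3.16 − 0.7) / (8.25 + 76×1) = 0.0292 mA.
I_C = β·I_B = 75×0.0292 = 2.19 mA, and I_E = (β+1)I_B = 2.22 mA.
V_CE = V_CC − I_C·R_C − I_E·R_E = 18 − 2.19×2.7 − 2.22×1 = 9.87 V.
V_CE = 9.87 V > 0.2 V confirms active-region operation.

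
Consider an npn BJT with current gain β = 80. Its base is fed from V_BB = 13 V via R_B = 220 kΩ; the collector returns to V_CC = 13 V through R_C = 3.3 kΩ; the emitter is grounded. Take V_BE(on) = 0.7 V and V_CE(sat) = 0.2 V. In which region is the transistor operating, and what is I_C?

Assume active: I_B = (13 − 0.7)/220 = 0.0559 mA, giving I_C = β·I_B = 4.47 mA.
But then V_CE = 13 − 4.47×3.3 = -1.76 V < V_CE(sat) = 0.2 V — impossible in the active region.
So the transistor is saturated. With V_CE = 0.2 V, I_C = (V_CC − 0.2)/R_C = 12.8/3.3 = 3.88 mA.
Check: β·I_B = 4.47 mA > I_C = 3.88 mA, confirming saturation.

saturation; I_C ≈ 3.9 mA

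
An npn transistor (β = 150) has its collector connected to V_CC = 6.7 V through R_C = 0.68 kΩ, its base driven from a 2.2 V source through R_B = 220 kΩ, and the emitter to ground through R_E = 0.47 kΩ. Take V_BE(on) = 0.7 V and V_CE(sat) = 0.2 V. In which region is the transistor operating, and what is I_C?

active; I_C ≈ 0.77 mA

Assume active. Base-emitter loop: I_B = (V_BB − V_BE)/(R_B + (β+1)R_E) = (2.2 − 0.7)/(220 + 151×0.47) = 0.00516 mA.
I_C = β·I_B = 150×0.00516 = 0.773 mA.
V_CE = V_CC − I_C·R_C − I_E·R_E = 6.7 − 0.773×0.68 − 0.778×0.47 = 5.81 V > V_CE(sat), so the active-region assumption holds.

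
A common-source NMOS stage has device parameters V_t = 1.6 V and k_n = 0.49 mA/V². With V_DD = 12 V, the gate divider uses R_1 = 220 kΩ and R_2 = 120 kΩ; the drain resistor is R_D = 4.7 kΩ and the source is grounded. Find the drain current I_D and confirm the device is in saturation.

V_G = V_DD·R_2/(R_1+R_2) = 12×120/340 = 4.24 V. With the source grounded, V_GS = V_G = 4.24 V.
Assume saturation: I_D = (k_n/2)(V_GS − V_t)² = (0.49/2)×(4.24 − 1.6)² = 0.245×2.64² = 1.7 mA.
V_DS = V_DD − I_D·R_D = 12 − 1.7×4.7 = 4 V.
Saturation requires V_DS ≥ V_GS − V_t = 2.64 V; 4 ≥ 2.64 ✓.

I_D ≈ 1.7 mA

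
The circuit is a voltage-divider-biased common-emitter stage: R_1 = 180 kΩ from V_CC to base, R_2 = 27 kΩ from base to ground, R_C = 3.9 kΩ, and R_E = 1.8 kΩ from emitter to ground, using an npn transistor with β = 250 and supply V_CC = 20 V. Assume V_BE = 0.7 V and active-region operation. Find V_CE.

Thevenize the base divider: V_Th = V_CC·R_2/(R_1+R_2) = 20×27/207 = 2.61 V, R_Th = R_1‖R_2 = 23.5 kΩ.
Base-emitter loop: V_Th = I_B·R_Th + V_BE + (β+1)I_B·R_E, so I_B = (2.61 − 0.7) / (23.5 + 251×1.8) = 0.00402 mA.
I_C = β·I_B = 250×0.00402 = 1 mA, and I_E = (β+1)I_B = 1.01 mA.
V_CE = V_CC − I_C·R_C − I_E·R_E = 20 − 1×3.9 − 1.01×1.8 = 14.3 V.
V_CE = 14.3 V > 0.2 V confirms active-region operation.

V_CE ≈ 14 V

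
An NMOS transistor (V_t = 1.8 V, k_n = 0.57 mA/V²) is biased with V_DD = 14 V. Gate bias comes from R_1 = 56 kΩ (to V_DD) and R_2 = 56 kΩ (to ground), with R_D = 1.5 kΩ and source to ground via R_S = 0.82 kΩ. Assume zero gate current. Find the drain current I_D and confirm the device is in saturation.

I_D ≈ 2.6 mA

V_G = V_DD·R_2/(R_1+R_2) = 14×56/112 = 7 V.
Assume saturation: I_D = (k_n/2)(V_GS − V_t)² with V_GS = V_G − I_D·R_S = 7 − 0.82·I_D.
Substituting gives 0.192·I_D² − 3.43·I_D + 7.71 = 0, with roots I_D = 2.63 or 15.3 mA.
The root I_D = 15.3 mA gives V_GS = -5.52 V ≤ V_t, so take I_D = 2.63 mA.
Then V_GS = 4.84 V and V_DS = V_DD − I_D(R_D+R_S) = 14 − 2.63×2.32 = 7.89 V.
Saturation requires V_DS ≥ V_GS − V_t = 3.04 V; 7.89 ≥ 3.04 ✓.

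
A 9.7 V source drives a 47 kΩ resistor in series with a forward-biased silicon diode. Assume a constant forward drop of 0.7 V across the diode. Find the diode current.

KVL around the loop: 9.7 = V_D + I·R = 0.7 + I × 47 kΩ.
So I = (9.7 − 0.7) / 47 kΩ = 9 / 47 = 0.191 mA.

I ≈ 0.19 mA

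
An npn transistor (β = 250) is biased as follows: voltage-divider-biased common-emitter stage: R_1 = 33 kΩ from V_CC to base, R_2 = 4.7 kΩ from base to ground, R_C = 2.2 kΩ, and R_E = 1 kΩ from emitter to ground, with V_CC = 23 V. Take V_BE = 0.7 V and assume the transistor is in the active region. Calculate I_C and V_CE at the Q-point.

Thevenize the base divider: V_Th = V_CC·R_2/(R_1+R_2) = 23×4.7/37.7 = 2.87 V, R_Th = R_1‖R_2 = 4.11 kΩ.
Base-emitter loop: V_Th = I_B·R_Th + V_BE + (β+1)I_B·R_E, so I_B = (2.87 − 0.7) / (4.11 + 251×1) = 0.0085 mA.
I_C = β·I_B = 250×0.0085 = 2.12 mA, and I_E = (β+1)I_B = 2.13 mA.
V_CE = V_CC − I_C·R_C − I_E·R_E = 23 − 2.12×2.2 − 2.13×1 = 16.2 V.
V_CE = 16.2 V > 0.2 V confirms active-region operation.

I_C ≈ 2.1 mA, V_CE ≈ 16 V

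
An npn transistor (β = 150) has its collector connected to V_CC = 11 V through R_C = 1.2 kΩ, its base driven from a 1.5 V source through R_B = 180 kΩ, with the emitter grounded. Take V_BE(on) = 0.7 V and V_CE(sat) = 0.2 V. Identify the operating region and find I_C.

active; I_C ≈ 0.67 mA

Assume active. Base-emitter loop: I_B = (V_BB − V_BE)/R_B = (1.5 − 0.7)/180 = 0.00444 mA.
I_C = β·I_B = 150×0.00444 = 0.667 mA.
V_CE = V_CC − I_C·R_C = 11 − 0.667×1.2 = 10.2 V > V_CE(sat), so the active-region assumption holds.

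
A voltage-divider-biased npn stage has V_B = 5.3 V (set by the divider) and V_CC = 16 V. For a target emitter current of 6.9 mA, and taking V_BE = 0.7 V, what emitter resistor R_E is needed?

R_E ≈ 0.67 kΩ

V_E = V_B − V_BE = 5.3 − 0.7 = 4.6 V.
R_E = V_E / I_E = 4.6 / 6.9 = 0.667 kΩ.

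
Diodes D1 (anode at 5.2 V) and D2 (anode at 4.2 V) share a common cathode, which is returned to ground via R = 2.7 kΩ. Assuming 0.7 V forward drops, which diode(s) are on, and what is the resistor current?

Only D1 conducts; I_R ≈ 1.7 mA

Assume both conduct. Then node N would need to be at both 5.2−0.7 = 4.5 V and 4.2−0.7 = 3.5 V, which is impossible.
Assume only D1 conducts: V_N = 5.2 − 0.7 = 4.5 V, so I_R = 4.5/2.7 = 1.67 mA.
Check D2: its anode-to-cathode voltage is 4.2 − 4.5 = -0.3 V < 0.7 V, so it is off. The assumption is consistent.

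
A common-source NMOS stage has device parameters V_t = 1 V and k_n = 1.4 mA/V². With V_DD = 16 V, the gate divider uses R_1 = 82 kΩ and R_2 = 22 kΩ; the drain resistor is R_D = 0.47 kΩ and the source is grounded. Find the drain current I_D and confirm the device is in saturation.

I_D ≈ 4 mA

V_G = V_DD·R_2/(R_1+R_2) = 16×22/104 = 3.38 V. With the source grounded, V_GS = V_G = 3.38 V.
Assume saturation: I_D = (k_n/2)(V_GS − V_t)² = (1.4/2)×(3.38 − 1)² = 0.7×2.38² = 3.98 mA.
V_DS = V_DD − I_D·R_D = 16 − 3.98×0.47 = 14.1 V.
Saturation requires V_DS ≥ V_GS − V_t = 2.38 V; 14.1 ≥ 2.38 ✓.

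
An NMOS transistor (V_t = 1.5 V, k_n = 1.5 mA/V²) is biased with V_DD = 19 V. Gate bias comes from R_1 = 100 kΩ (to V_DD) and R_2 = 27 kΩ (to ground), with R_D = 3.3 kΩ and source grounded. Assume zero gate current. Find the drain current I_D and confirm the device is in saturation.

I_D ≈ 4.8 mA

V_G = V_DD·R_2/(R_1+R_2) = 19×27/127 = 4.04 V. With the source grounded, V_GS = V_G = 4.04 V.
Assume saturation: I_D = (k_n/2)(V_GS − V_t)² = (1.5/2)×(4.04 − 1.5)² = 0.75×2.54² = 4.84 mA.
V_DS = V_DD − I_D·R_D = 19 − 4.84×3.3 = 3.04 V.
Saturation requires V_DS ≥ V_GS − V_t = 2.54 V; 3.04 ≥ 2.54 ✓.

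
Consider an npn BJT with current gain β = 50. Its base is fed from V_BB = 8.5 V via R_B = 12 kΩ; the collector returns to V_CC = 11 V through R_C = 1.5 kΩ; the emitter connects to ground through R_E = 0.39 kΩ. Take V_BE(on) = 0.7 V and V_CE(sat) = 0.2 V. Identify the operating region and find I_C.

saturation; I_C ≈ 5.6 mA

Assume active: I_B = (8.5 − 0.7)/(12 + 51×0.39) = 0.245 mA, I_C = β·I_B = 12.2 mA.
Then V_CE = 11 − 12.2×1.5 − 12.5×0.39 = -12.2 V < 0.2 V — the active assumption fails.
Re-solve with V_CE = 0.2 V. KCL at the emitter: V_E/R_E = (V_BB−0.7−V_E)/R_B + (V_CC−0.2−V_E)/R_C, giving V_E = 2.37 V.
I_C = (V_CC − 0.2 − V_E)/R_C = (10.8 − 2.37)/1.5 = 5.62 mA.
Check: I_B = (7.8 − 2.37)/12 = 0.453 mA, and β·I_B = 22.6 mA > I_C, confirming saturation.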